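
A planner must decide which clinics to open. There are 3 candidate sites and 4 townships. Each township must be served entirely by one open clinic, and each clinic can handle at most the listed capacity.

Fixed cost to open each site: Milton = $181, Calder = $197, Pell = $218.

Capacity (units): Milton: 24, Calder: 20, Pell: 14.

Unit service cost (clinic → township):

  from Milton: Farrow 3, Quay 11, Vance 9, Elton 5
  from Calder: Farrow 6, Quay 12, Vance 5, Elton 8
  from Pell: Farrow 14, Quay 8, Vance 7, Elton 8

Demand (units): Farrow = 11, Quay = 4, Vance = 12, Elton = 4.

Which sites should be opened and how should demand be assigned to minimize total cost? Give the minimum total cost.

Minimum total cost: 535

Open {Milton, Calder}: Farrow→Milton 3·11=33, Quay→Milton 11·4=44, Vance→Calder 5·12=60, Elton→Milton 5·4=20.
Loads: Milton carries 19/24, Calder carries 12/20. Service 157; fixed 378; total 535.
Next best feasible plan costs 539.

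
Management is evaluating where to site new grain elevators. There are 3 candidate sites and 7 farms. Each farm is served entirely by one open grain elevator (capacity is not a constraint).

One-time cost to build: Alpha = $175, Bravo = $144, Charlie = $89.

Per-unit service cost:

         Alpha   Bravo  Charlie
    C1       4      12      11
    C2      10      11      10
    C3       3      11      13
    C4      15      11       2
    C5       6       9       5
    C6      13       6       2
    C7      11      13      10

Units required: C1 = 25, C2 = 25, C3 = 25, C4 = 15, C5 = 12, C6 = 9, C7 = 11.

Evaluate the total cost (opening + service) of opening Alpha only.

Total cost: 1135

Each farm is assigned to its cheapest site among the open ones.
{Alpha}: C1→Alpha 4·25=100, C2→Alpha 10·25=250, C3→Alpha 3·25=75, C4→Alpha 15·15=225, C5→Alpha 6·12=72, C6→Alpha 13·9=117, C7→Alpha 11·11=121. Service 960; fixed 175; total 1135.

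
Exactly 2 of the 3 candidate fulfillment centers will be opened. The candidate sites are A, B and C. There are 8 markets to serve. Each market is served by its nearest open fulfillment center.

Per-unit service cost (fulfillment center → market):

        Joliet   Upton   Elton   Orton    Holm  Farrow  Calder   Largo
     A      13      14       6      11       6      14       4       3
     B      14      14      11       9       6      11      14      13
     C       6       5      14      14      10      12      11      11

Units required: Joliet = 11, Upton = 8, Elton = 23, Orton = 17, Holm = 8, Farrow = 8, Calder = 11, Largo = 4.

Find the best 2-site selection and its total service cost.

Choose A and C; total service cost 631.

With exactly 2 open, each market uses its cheapest among the chosen.
{A, C}: Joliet→C 6·11=66, Upton→C 5·8=40, Elton→A 6·23=138, Orton→A 11·17=187, Holm→A 6·8=48, Farrow→C 12·8=96, Calder→A 4·11=44, Largo→A 3·4=12. Service cost 631.
{A, B}: service cost 738
{B, C}: service cost 813
Among all 3 size-2 choices, {A, C} is lowest.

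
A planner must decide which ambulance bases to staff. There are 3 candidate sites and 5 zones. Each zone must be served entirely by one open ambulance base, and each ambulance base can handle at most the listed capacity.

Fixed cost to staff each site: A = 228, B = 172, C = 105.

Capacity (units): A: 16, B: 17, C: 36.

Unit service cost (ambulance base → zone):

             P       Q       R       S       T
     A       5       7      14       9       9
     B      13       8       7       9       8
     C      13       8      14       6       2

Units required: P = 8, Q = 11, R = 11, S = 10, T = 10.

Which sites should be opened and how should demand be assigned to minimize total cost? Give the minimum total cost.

Minimum total cost: 790

Open {A, B, C}: P→A 5·8=40, Q→C 8·11=88, R→B 7·11=77, S→C 6·10=60, T→C 2·10=20.
Loads: A carries 8/16, B carries 11/17, C carries 31/36. Service 285; fixed 505; total 790.
Next best feasible plan costs 843.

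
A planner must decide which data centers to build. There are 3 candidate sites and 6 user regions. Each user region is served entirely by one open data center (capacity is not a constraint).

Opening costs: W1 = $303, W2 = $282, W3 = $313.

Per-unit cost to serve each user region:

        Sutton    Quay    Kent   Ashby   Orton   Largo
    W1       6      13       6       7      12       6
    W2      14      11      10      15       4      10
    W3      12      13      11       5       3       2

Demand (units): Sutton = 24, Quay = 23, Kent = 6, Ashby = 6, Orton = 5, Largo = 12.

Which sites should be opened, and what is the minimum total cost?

For any fixed open set, each user region goes to its cheapest open site; total = fixed + service.
{W1}: Sutton→W1 6·24=144, Quay→W1 13·23=299, Kent→W1 6·6=36, Ashby→W1 7·6=42, Orton→W1 12·5=60, Largo→W1 6·12=72. Service 653; fixed 303; total 956.
{W3}: service 722 + fixed 313 = 1035
{W1, W2}: service 567 + fixed 585 = 1152
{W1, W2, W3}: service 502 + fixed 898 = 1400
No other subset beats 956.

Open W1 only; minimum total cost 956.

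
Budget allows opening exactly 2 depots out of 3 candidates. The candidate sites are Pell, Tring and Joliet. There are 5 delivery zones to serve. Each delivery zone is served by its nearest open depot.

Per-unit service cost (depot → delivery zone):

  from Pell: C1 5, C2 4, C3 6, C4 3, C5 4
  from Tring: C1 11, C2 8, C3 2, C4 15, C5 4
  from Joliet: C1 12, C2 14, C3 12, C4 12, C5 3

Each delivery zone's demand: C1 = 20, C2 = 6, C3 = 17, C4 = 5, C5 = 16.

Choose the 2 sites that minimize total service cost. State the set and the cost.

Choose Pell and Tring; total service cost 237.

With exactly 2 open, each delivery zone uses its cheapest among the chosen.
{Pell, Tring}: C1→Pell 5·20=100, C2→Pell 4·6=24, C3→Tring 2·17=34, C4→Pell 3·5=15, C5→Pell 4·16=64. Service cost 237.
{Pell, Joliet}: service cost 289
{Tring, Joliet}: service cost 410
Among all 3 size-2 choices, {Pell, Tring} is lowest.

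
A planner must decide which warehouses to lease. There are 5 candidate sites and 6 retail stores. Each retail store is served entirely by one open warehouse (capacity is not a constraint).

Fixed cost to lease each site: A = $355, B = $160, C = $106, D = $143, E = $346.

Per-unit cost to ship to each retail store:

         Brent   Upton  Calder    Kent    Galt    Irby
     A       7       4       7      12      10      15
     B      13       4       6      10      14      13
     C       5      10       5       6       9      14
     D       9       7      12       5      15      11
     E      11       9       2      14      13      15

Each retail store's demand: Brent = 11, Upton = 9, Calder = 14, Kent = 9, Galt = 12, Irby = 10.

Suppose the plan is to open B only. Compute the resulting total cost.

Total cost: 811

Each retail store is assigned to its cheapest site among the open ones.
{B}: Brent→B 13·11=143, Upton→B 4·9=36, Calder→B 6·14=84, Kent→B 10·9=90, Galt→B 14·12=168, Irby→B 13·10=130. Service 651; fixed 160; total 811.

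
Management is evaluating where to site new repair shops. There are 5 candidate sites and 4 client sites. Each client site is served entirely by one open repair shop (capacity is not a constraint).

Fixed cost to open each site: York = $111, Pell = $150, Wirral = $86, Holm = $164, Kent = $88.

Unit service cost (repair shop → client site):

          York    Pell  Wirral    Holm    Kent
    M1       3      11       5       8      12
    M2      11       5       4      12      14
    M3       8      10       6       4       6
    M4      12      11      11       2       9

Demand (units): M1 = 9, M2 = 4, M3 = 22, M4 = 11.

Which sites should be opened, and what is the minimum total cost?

For any fixed open set, each client site goes to its cheapest open site; total = fixed + service.
{Holm}: M1→Holm 8·9=72, M2→Holm 12·4=48, M3→Holm 4·22=88, M4→Holm 2·11=22. Service 230; fixed 164; total 394.
{Wirral}: service 314 + fixed 86 = 400
{Wirral, Holm}: service 171 + fixed 250 = 421
{York, Pell, Wirral, Holm, Kent}: service 153 + fixed 599 = 752
No other subset beats 394.

Open Holm only; minimum total cost 394.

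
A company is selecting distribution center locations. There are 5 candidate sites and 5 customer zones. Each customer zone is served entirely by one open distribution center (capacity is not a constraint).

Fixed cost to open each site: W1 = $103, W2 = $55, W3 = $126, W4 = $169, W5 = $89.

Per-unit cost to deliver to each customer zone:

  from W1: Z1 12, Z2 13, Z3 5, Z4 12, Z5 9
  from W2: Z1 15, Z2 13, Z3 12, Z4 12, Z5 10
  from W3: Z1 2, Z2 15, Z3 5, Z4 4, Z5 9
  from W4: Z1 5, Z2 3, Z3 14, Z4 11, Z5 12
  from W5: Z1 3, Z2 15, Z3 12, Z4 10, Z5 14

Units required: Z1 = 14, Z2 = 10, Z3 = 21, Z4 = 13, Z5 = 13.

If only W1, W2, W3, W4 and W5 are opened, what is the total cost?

Each customer zone is assigned to its cheapest site among the open ones.
{W1, W2, W3, W4, W5}: Z1→W3 2·14=28, Z2→W4 3·10=30, Z3→W1 5·21=105, Z4→W3 4·13=52, Z5→W1 9·13=117. Service 332; fixed 542; total 874.

Total cost: 874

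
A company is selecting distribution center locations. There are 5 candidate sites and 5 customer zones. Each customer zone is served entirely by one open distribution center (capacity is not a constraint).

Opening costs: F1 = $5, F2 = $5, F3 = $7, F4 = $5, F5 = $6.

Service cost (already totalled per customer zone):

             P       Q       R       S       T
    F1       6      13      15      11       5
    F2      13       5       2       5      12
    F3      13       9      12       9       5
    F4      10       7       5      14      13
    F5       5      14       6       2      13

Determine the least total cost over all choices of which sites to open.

Minimum total cost: 33

For any fixed open set, each customer zone goes to its cheapest open site; total = fixed + service.
{F1, F2}: P→F1 6, Q→F2 5, R→F2 2, S→F2 5, T→F1 5. Service 23; fixed 10; total 33.
{F1, F2, F5}: P→F5 5, Q→F2 5, R→F2 2, S→F5 2, T→F1 5. Service 19; fixed 16; total 35.
{F2, F3, F5}: P→F5 5, Q→F2 5, R→F2 2, S→F5 2, T→F3 5. Service 19; fixed 18; total 37.
{F1, F2, F3, F4, F5}: service 19 + fixed 28 = 47
No other subset beats 33.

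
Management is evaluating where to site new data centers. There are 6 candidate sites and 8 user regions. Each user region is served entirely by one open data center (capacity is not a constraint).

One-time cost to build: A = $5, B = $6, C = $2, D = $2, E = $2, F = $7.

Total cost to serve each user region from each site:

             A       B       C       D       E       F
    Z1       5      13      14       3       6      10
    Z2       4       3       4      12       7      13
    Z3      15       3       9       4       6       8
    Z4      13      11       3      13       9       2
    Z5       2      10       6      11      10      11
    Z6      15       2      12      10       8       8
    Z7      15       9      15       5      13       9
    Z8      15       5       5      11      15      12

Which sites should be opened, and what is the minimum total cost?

For any fixed open set, each user region goes to its cheapest open site; total = fixed + service.
{B, C, D}: Z1→D 3, Z2→B 3, Z3→B 3, Z4→C 3, Z5→C 6, Z6→B 2, Z7→D 5, Z8→B 5. Service 30; fixed 10; total 40.
{A, B, C, D}: service 26 + fixed 15 = 41
{B, C, D, E}: Z1→D 3, Z2→B 3, Z3→B 3, Z4→C 3, Z5→C 6, Z6→B 2, Z7→D 5, Z8→B 5. Service 30; fixed 12; total 42.
{A, B, C, D, E, F}: Z1→D 3, Z2→B 3, Z3→B 3, Z4→F 2, Z5→A 2, Z6→B 2, Z7→D 5, Z8→B 5. Service 25; fixed 24; total 49.
No other subset beats 40.

Open B, C and D; minimum total cost 40.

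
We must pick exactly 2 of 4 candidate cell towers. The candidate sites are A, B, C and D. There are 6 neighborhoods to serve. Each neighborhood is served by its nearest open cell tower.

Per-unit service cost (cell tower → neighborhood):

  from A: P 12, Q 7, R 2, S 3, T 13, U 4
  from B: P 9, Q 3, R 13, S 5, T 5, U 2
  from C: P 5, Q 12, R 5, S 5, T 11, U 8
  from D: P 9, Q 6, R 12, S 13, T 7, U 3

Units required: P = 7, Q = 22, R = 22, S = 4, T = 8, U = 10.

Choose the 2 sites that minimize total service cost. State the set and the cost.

With exactly 2 open, each neighborhood uses its cheapest among the chosen.
{A, B}: P→B 9·7=63, Q→B 3·22=66, R→A 2·22=44, S→A 3·4=12, T→B 5·8=40, U→B 2·10=20. Service cost 245.
{B, C}: service cost 291
{A, D}: service cost 337
Among all 6 size-2 choices, {A, B} is lowest.

Choose A and B; total service cost 245.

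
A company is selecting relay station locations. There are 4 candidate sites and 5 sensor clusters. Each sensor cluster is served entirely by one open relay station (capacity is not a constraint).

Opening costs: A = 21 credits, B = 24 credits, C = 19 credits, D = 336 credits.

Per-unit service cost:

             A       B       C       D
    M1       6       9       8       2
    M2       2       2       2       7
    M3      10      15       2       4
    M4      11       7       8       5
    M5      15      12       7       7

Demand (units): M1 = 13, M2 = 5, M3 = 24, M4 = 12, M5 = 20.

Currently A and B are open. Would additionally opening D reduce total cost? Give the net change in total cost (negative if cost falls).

Current service cost with {A, B}: 652.
Adding D: each sensor cluster re-picks its cheapest; new service cost 332, saving 320.
Extra fixed cost: 336. Net change = 336 − 320 = 16.
(Totals: 697 → 713.)

No — net change +16 (cost rises by 16).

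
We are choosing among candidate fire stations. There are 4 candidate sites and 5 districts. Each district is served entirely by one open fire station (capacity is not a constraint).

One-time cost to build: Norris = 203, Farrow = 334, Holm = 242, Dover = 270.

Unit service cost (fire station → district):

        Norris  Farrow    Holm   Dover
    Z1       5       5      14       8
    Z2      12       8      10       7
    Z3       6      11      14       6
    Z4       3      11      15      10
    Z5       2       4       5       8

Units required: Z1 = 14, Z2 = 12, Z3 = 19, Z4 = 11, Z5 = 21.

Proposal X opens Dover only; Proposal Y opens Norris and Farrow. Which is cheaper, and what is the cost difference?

Proposal X: {Dover}: Z1→Dover 8·14=112, Z2→Dover 7·12=84, Z3→Dover 6·19=114, Z4→Dover 10·11=110, Z5→Dover 8·21=168. Service 588; fixed 270; total 858.
Proposal Y: {Norris, Farrow}: Z1→Norris 5·14=70, Z2→Farrow 8·12=96, Z3→Norris 6·19=114, Z4→Norris 3·11=33, Z5→Norris 2·21=42. Service 355; fixed 537; total 892.
Difference: |858 − 892| = 34.

Proposal X is cheaper by 34.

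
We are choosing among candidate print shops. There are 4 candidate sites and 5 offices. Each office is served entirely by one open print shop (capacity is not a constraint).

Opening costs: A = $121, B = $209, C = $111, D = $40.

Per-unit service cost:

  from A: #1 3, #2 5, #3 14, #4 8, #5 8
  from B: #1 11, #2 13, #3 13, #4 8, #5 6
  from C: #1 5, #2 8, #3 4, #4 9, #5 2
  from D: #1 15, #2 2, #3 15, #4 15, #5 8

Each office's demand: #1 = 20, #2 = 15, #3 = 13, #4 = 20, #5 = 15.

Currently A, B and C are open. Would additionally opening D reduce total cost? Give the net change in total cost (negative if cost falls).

Yes — net change −5 (cost falls by 5).

Current service cost with {A, B, C}: 377.
Adding D: each office re-picks its cheapest; new service cost 332, saving 45.
Extra fixed cost: 40. Net change = 40 − 45 = -5.
(Totals: 818 → 813.)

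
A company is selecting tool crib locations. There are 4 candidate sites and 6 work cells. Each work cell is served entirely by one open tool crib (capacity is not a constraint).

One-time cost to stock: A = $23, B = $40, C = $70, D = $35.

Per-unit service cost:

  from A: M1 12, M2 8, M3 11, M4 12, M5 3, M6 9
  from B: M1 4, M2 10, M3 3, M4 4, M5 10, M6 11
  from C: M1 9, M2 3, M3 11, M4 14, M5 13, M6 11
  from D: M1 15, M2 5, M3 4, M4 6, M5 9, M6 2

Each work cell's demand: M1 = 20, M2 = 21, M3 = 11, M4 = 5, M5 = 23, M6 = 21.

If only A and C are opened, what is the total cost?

Each work cell is assigned to its cheapest site among the open ones.
{A, C}: M1→C 9·20=180, M2→C 3·21=63, M3→A 11·11=121, M4→A 12·5=60, M5→A 3·23=69, M6→A 9·21=189. Service 682; fixed 93; total 775.

Total cost: 775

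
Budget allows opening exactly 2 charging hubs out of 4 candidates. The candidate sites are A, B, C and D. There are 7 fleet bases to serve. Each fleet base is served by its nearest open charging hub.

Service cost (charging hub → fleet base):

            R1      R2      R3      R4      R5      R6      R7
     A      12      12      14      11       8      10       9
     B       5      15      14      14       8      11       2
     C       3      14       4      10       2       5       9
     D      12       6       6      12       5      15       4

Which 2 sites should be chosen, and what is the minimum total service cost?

With exactly 2 open, each fleet base uses its cheapest among the chosen.
{C, D}: R1→C 3, R2→D 6, R3→C 4, R4→C 10, R5→C 2, R6→C 5, R7→D 4. Service cost 34.
{B, C}: service cost 40
{A, C}: service cost 45
Among all 6 size-2 choices, {C, D} is lowest.

Choose C and D; total service cost 34.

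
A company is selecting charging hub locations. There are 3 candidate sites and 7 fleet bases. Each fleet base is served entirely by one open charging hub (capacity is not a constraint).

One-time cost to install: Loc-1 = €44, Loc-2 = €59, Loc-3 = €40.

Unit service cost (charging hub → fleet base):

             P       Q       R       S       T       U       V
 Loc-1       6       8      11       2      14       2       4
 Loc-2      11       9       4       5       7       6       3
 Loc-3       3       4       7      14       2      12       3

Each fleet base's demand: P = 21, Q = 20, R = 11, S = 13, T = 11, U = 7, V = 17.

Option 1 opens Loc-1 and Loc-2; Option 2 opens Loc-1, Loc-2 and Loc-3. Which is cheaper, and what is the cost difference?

Option 2 is cheaper by 158.

Option 1: {Loc-1, Loc-2}: P→Loc-1 6·21=126, Q→Loc-1 8·20=160, R→Loc-2 4·11=44, S→Loc-1 2·13=26, T→Loc-2 7·11=77, U→Loc-1 2·7=14, V→Loc-2 3·17=51. Service 498; fixed 103; total 601.
Option 2: {Loc-1, Loc-2, Loc-3}: P→Loc-3 3·21=63, Q→Loc-3 4·20=80, R→Loc-2 4·11=44, S→Loc-1 2·13=26, T→Loc-3 2·11=22, U→Loc-1 2·7=14, V→Loc-2 3·17=51. Service 300; fixed 143; total 443.
Difference: |601 − 443| = 158.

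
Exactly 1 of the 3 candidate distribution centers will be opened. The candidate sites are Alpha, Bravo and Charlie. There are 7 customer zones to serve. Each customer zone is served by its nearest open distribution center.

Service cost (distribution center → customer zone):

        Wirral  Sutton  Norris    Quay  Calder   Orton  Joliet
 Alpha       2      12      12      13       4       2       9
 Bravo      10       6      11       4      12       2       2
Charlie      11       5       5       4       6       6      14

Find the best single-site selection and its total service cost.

Choose Bravo only; total service cost 47.

With exactly 1 open, each customer zone uses its cheapest among the chosen.
{Bravo}: Wirral→Bravo 10, Sutton→Bravo 6, Norris→Bravo 11, Quay→Bravo 4, Calder→Bravo 12, Orton→Bravo 2, Joliet→Bravo 2. Service cost 47.
{Charlie}: service cost 51
{Alpha}: service cost 54
Among all 3 size-1 choices, {Bravo} is lowest.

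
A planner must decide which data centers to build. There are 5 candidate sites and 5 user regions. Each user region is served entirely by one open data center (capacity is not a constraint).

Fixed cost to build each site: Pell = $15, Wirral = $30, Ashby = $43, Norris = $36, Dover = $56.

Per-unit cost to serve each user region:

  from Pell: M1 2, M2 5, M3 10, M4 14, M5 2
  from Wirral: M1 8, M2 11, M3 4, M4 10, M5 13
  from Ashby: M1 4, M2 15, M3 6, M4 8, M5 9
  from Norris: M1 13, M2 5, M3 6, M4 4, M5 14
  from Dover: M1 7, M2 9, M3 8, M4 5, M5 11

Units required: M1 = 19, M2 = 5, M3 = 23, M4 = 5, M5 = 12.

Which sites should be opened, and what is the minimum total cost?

For any fixed open set, each user region goes to its cheapest open site; total = fixed + service.
{Pell, Wirral}: M1→Pell 2·19=38, M2→Pell 5·5=25, M3→Wirral 4·23=92, M4→Wirral 10·5=50, M5→Pell 2·12=24. Service 229; fixed 45; total 274.
{Pell, Wirral, Norris}: M1→Pell 2·19=38, M2→Pell 5·5=25, M3→Wirral 4·23=92, M4→Norris 4·5=20, M5→Pell 2·12=24. Service 199; fixed 81; total 280.
{Pell, Norris}: M1→Pell 2·19=38, M2→Pell 5·5=25, M3→Norris 6·23=138, M4→Norris 4·5=20, M5→Pell 2·12=24. Service 245; fixed 51; total 296.
{Pell, Wirral, Ashby, Norris, Dover}: service 199 + fixed 180 = 379
No other subset beats 274.

Open Pell and Wirral; minimum total cost 274.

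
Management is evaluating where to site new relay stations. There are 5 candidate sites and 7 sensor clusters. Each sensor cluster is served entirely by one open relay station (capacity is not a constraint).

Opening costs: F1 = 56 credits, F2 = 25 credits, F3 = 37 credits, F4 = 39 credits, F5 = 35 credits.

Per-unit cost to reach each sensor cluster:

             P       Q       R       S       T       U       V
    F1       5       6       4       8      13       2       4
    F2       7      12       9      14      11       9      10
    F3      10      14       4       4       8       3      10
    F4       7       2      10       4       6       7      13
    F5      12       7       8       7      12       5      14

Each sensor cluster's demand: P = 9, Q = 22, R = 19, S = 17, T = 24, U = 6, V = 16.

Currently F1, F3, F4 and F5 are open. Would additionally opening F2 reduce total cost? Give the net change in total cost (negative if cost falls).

Current service cost with {F1, F3, F4, F5}: 453.
Adding F2: each sensor cluster re-picks its cheapest; new service cost 453, saving 0.
Extra fixed cost: 25. Net change = 25 − 0 = 25.
(Totals: 620 → 645.)

No — net change +25 (cost rises by 25).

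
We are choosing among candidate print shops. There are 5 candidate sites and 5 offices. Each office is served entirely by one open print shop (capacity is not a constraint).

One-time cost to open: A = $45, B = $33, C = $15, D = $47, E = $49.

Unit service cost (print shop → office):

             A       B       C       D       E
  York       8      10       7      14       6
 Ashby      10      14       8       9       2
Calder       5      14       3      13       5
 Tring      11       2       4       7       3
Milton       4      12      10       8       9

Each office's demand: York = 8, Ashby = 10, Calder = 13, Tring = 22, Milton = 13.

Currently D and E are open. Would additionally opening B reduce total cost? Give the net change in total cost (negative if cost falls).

Current service cost with {D, E}: 303.
Adding B: each office re-picks its cheapest; new service cost 281, saving 22.
Extra fixed cost: 33. Net change = 33 − 22 = 11.
(Totals: 399 → 410.)

No — net change +11 (cost rises by 11).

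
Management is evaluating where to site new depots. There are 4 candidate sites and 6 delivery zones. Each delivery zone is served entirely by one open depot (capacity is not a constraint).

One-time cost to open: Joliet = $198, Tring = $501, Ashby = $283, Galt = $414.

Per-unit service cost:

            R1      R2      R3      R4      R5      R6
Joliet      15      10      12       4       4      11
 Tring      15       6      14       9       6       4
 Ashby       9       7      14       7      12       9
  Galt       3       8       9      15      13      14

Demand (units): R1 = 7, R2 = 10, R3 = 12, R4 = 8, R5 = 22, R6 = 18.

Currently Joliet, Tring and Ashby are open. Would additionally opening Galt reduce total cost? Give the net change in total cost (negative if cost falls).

No — net change +336 (cost rises by 336).

Current service cost with {Joliet, Tring, Ashby}: 459.
Adding Galt: each delivery zone re-picks its cheapest; new service cost 381, saving 78.
Extra fixed cost: 414. Net change = 414 − 78 = 336.
(Totals: 1441 → 1777.)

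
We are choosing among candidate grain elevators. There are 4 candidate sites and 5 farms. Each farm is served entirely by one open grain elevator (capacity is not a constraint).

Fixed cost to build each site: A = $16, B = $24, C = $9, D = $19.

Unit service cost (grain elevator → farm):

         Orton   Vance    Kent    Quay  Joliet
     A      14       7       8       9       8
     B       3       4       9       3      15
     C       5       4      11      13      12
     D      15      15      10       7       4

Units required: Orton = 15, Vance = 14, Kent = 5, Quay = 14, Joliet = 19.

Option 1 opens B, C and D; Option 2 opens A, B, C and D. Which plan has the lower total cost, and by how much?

Option 1: {B, C, D}: Orton→B 3·15=45, Vance→B 4·14=56, Kent→B 9·5=45, Quay→B 3·14=42, Joliet→D 4·19=76. Service 264; fixed 52; total 316.
Option 2: {A, B, C, D}: Orton→B 3·15=45, Vance→B 4·14=56, Kent→A 8·5=40, Quay→B 3·14=42, Joliet→D 4·19=76. Service 259; fixed 68; total 327.
Difference: |316 − 327| = 11.

Option 1 is cheaper by 11.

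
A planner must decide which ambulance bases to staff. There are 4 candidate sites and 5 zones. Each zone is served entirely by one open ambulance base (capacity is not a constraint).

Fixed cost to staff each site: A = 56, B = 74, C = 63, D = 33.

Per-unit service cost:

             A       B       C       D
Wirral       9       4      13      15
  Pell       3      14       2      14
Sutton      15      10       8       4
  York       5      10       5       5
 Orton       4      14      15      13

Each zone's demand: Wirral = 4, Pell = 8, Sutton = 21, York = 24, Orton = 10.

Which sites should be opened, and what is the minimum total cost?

Open A and D; minimum total cost 393.

For any fixed open set, each zone goes to its cheapest open site; total = fixed + service.
{A, D}: Wirral→A 9·4=36, Pell→A 3·8=24, Sutton→D 4·21=84, York→A 5·24=120, Orton→A 4·10=40. Service 304; fixed 89; total 393.
{A, B, D}: Wirral→B 4·4=16, Pell→A 3·8=24, Sutton→D 4·21=84, York→A 5·24=120, Orton→A 4·10=40. Service 284; fixed 163; total 447.
{A, C, D}: service 296 + fixed 152 = 448
{A, B, C, D}: service 276 + fixed 226 = 502
No other subset beats 393.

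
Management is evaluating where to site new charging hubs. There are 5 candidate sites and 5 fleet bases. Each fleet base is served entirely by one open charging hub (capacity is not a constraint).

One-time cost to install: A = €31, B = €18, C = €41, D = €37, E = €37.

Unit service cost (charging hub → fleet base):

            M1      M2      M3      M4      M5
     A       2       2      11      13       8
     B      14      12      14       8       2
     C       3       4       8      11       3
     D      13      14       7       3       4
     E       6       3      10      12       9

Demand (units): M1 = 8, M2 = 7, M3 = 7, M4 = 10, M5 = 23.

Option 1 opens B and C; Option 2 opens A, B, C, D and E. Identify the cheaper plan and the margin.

Option 1 is cheaper by 26.

Option 1: {B, C}: M1→C 3·8=24, M2→C 4·7=28, M3→C 8·7=56, M4→B 8·10=80, M5→B 2·23=46. Service 234; fixed 59; total 293.
Option 2: {A, B, C, D, E}: M1→A 2·8=16, M2→A 2·7=14, M3→D 7·7=49, M4→D 3·10=30, M5→B 2·23=46. Service 155; fixed 164; total 319.
Difference: |293 − 319| = 26.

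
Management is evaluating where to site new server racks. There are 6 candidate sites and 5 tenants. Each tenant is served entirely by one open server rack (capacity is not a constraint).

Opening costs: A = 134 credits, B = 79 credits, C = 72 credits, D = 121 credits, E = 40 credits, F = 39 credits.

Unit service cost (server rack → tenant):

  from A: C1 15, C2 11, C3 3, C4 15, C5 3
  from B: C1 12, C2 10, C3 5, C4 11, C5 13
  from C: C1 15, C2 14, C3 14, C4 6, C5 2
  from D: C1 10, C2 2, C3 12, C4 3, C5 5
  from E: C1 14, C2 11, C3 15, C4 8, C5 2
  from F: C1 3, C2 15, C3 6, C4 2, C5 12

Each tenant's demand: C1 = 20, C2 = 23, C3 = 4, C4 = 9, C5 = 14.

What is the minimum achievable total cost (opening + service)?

Minimum total cost: 376

For any fixed open set, each tenant goes to its cheapest open site; total = fixed + service.
{D, E, F}: C1→F 3·20=60, C2→D 2·23=46, C3→F 6·4=24, C4→F 2·9=18, C5→E 2·14=28. Service 176; fixed 200; total 376.
{D, F}: service 218 + fixed 160 = 378
{C, D, F}: service 176 + fixed 232 = 408
{A, B, C, D, E, F}: C1→F 3·20=60, C2→D 2·23=46, C3→A 3·4=12, C4→F 2·9=18, C5→C 2·14=28. Service 164; fixed 485; total 649.
No other subset beats 376.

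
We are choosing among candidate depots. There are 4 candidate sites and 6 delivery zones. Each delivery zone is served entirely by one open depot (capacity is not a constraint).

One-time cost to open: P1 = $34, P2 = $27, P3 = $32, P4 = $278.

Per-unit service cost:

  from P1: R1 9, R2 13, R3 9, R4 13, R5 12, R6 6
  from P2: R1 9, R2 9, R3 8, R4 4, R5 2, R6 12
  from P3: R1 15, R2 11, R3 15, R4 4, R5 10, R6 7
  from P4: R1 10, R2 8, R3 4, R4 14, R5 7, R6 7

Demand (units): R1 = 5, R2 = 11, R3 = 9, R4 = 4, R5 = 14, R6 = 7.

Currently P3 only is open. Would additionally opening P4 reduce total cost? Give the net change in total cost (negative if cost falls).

Current service cost with {P3}: 536.
Adding P4: each delivery zone re-picks its cheapest; new service cost 337, saving 199.
Extra fixed cost: 278. Net change = 278 − 199 = 79.
(Totals: 568 → 647.)

No — net change +79 (cost rises by 79).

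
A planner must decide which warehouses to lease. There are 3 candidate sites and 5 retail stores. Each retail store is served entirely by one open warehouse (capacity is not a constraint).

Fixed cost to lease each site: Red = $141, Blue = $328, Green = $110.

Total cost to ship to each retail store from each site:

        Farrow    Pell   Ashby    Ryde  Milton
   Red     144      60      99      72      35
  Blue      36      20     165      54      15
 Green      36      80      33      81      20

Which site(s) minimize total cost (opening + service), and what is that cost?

For any fixed open set, each retail store goes to its cheapest open site; total = fixed + service.
{Green}: Farrow→Green 36, Pell→Green 80, Ashby→Green 33, Ryde→Green 81, Milton→Green 20. Service 250; fixed 110; total 360.
{Red, Green}: Farrow→Green 36, Pell→Red 60, Ashby→Green 33, Ryde→Red 72, Milton→Green 20. Service 221; fixed 251; total 472.
{Red}: Farrow→Red 144, Pell→Red 60, Ashby→Red 99, Ryde→Red 72, Milton→Red 35. Service 410; fixed 141; total 551.
{Red, Blue, Green}: Farrow→Blue 36, Pell→Blue 20, Ashby→Green 33, Ryde→Blue 54, Milton→Blue 15. Service 158; fixed 579; total 737.
(All 7 nonempty subsets were checked; Green only is lowest.)

Open Green only; minimum total cost 360.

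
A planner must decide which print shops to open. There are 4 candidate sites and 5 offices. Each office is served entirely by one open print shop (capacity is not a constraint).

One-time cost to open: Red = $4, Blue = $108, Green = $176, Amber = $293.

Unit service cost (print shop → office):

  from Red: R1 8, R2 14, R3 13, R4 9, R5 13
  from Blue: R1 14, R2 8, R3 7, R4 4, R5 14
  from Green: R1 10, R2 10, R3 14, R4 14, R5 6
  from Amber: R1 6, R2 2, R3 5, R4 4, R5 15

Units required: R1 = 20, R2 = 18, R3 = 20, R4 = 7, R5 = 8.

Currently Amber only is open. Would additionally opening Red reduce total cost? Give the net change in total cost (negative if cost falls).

Current service cost with {Amber}: 404.
Adding Red: each office re-picks its cheapest; new service cost 388, saving 16.
Extra fixed cost: 4. Net change = 4 − 16 = -12.
(Totals: 697 → 685.)

Yes — net change −12 (cost falls by 12).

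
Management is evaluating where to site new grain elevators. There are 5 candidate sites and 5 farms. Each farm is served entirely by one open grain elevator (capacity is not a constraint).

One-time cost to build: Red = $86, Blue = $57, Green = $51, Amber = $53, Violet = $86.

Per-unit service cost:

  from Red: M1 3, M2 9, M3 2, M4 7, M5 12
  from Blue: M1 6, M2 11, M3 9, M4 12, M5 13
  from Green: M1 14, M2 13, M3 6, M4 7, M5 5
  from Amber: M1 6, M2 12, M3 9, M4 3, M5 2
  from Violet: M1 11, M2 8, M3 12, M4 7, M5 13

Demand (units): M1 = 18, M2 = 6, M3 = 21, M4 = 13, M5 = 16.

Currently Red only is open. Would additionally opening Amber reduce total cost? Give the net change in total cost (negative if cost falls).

Yes — net change −159 (cost falls by 159).

Current service cost with {Red}: 433.
Adding Amber: each farm re-picks its cheapest; new service cost 221, saving 212.
Extra fixed cost: 53. Net change = 53 − 212 = -159.
(Totals: 519 → 360.)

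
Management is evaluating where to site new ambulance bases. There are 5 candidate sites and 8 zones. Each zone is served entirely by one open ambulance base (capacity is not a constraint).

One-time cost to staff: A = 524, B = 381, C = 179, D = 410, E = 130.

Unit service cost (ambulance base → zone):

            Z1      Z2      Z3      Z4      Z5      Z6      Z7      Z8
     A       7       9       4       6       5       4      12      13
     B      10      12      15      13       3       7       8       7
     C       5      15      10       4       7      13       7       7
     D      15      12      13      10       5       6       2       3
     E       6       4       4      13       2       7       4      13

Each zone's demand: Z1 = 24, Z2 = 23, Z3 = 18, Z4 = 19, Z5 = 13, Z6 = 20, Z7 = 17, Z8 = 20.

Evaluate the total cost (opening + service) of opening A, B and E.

Each zone is assigned to its cheapest site among the open ones.
{A, B, E}: Z1→E 6·24=144, Z2→E 4·23=92, Z3→A 4·18=72, Z4→A 6·19=114, Z5→E 2·13=26, Z6→A 4·20=80, Z7→E 4·17=68, Z8→B 7·20=140. Service 736; fixed 1035; total 1771.

Total cost: 1771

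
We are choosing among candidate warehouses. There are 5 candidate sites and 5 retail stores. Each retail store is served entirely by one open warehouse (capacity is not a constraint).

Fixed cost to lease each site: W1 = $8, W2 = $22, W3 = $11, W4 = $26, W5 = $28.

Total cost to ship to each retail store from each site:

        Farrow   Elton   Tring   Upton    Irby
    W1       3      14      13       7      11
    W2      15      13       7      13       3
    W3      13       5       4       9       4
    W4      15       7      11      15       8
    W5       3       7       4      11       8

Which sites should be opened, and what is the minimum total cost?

Open W1 and W3; minimum total cost 42.

For any fixed open set, each retail store goes to its cheapest open site; total = fixed + service.
{W1, W3}: Farrow→W1 3, Elton→W3 5, Tring→W3 4, Upton→W1 7, Irby→W3 4. Service 23; fixed 19; total 42.
{W3}: Farrow→W3 13, Elton→W3 5, Tring→W3 4, Upton→W3 9, Irby→W3 4. Service 35; fixed 11; total 46.
{W1}: Farrow→W1 3, Elton→W1 14, Tring→W1 13, Upton→W1 7, Irby→W1 11. Service 48; fixed 8; total 56.
{W1, W2, W3, W4, W5}: Farrow→W1 3, Elton→W3 5, Tring→W3 4, Upton→W1 7, Irby→W2 3. Service 22; fixed 95; total 117.
No other subset beats 42.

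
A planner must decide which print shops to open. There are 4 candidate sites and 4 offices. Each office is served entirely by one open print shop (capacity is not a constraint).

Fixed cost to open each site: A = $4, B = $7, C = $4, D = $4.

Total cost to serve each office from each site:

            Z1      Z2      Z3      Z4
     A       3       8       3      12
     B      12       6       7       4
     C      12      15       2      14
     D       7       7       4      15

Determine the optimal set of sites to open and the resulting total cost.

For any fixed open set, each office goes to its cheapest open site; total = fixed + service.
{A, B}: Z1→A 3, Z2→B 6, Z3→A 3, Z4→B 4. Service 16; fixed 11; total 27.
{A}: Z1→A 3, Z2→A 8, Z3→A 3, Z4→A 12. Service 26; fixed 4; total 30.
{A, B, C}: service 15 + fixed 15 = 30
{A, B, C, D}: service 15 + fixed 19 = 34
(All 15 nonempty subsets were checked; A and B is lowest.)

Open A and B; minimum total cost 27.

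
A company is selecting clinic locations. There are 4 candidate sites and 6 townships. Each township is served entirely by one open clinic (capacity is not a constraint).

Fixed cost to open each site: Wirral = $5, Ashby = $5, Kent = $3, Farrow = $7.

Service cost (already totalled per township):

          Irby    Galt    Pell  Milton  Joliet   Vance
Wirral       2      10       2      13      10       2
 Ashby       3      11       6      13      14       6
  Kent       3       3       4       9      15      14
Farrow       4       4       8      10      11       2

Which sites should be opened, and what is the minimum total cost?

For any fixed open set, each township goes to its cheapest open site; total = fixed + service.
{Wirral, Kent}: Irby→Wirral 2, Galt→Kent 3, Pell→Wirral 2, Milton→Kent 9, Joliet→Wirral 10, Vance→Wirral 2. Service 28; fixed 8; total 36.
{Wirral, Ashby, Kent}: Irby→Wirral 2, Galt→Kent 3, Pell→Wirral 2, Milton→Kent 9, Joliet→Wirral 10, Vance→Wirral 2. Service 28; fixed 13; total 41.
{Wirral, Farrow}: Irby→Wirral 2, Galt→Farrow 4, Pell→Wirral 2, Milton→Farrow 10, Joliet→Wirral 10, Vance→Wirral 2. Service 30; fixed 12; total 42.
{Wirral, Ashby, Kent, Farrow}: Irby→Wirral 2, Galt→Kent 3, Pell→Wirral 2, Milton→Kent 9, Joliet→Wirral 10, Vance→Wirral 2. Service 28; fixed 20; total 48.
No other subset beats 36.

Open Wirral and Kent; minimum total cost 36.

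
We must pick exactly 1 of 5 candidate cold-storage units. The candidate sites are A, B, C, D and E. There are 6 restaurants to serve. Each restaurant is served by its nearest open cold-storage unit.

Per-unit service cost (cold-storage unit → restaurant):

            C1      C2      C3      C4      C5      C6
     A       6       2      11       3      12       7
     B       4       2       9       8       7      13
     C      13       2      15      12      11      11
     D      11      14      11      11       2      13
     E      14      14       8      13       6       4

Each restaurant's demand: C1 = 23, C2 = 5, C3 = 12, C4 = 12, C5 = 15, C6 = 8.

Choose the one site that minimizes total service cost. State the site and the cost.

With exactly 1 open, each restaurant uses its cheapest among the chosen.
{B}: C1→B 4·23=92, C2→B 2·5=10, C3→B 9·12=108, C4→B 8·12=96, C5→B 7·15=105, C6→B 13·8=104. Service cost 515.
{A}: service cost 552
{D}: service cost 721
Among all 5 size-1 choices, {B} is lowest.

Choose B only; total service cost 515.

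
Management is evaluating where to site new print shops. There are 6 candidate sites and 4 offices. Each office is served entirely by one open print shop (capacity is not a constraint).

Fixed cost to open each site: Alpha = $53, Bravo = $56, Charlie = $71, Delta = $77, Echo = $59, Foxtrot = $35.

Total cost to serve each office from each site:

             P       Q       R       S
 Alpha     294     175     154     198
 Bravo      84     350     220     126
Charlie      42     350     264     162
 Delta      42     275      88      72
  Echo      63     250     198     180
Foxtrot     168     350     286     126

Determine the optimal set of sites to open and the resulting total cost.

Open Alpha and Delta; minimum total cost 507.

For any fixed open set, each office goes to its cheapest open site; total = fixed + service.
{Alpha, Delta}: P→Delta 42, Q→Alpha 175, R→Delta 88, S→Delta 72. Service 377; fixed 130; total 507.
{Alpha, Delta, Foxtrot}: service 377 + fixed 165 = 542
{Delta}: service 477 + fixed 77 = 554
{Alpha, Bravo, Charlie, Delta, Echo, Foxtrot}: P→Charlie 42, Q→Alpha 175, R→Delta 88, S→Delta 72. Service 377; fixed 351; total 728.
No other subset beats 507.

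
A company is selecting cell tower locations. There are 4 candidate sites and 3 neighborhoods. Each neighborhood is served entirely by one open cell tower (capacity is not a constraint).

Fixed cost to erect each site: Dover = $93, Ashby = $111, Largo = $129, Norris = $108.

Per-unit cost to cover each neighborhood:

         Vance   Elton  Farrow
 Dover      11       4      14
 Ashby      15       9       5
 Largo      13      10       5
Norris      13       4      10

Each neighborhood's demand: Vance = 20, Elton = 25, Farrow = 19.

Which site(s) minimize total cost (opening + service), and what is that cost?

For any fixed open set, each neighborhood goes to its cheapest open site; total = fixed + service.
{Dover, Ashby}: Vance→Dover 11·20=220, Elton→Dover 4·25=100, Farrow→Ashby 5·19=95. Service 415; fixed 204; total 619.
{Dover, Largo}: service 415 + fixed 222 = 637
{Norris}: Vance→Norris 13·20=260, Elton→Norris 4·25=100, Farrow→Norris 10·19=190. Service 550; fixed 108; total 658.
{Dover, Ashby, Largo, Norris}: Vance→Dover 11·20=220, Elton→Dover 4·25=100, Farrow→Ashby 5·19=95. Service 415; fixed 441; total 856.
(All 15 nonempty subsets were checked; Dover and Ashby is lowest.)

Open Dover and Ashby; minimum total cost 619.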